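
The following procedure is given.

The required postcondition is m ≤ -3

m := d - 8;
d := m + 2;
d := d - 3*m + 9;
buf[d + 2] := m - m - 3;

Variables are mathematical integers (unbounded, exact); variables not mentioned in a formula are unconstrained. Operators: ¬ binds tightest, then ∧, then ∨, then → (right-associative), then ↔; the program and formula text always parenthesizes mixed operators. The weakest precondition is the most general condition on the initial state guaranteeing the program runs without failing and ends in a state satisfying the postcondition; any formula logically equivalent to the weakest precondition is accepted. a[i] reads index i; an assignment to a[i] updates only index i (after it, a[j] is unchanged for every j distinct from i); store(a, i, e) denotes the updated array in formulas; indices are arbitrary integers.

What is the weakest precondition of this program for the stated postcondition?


Working backward. After the program, m ≤ -3 must hold.
Before buf[d + 2] := m - m - 3: m ≤ -3
Before d := d - 3*m + 9: m ≤ -3
Before d := m + 2: m ≤ -3
Before m := d - 8: d ≤ 5
Answer: WP = d ≤ 5


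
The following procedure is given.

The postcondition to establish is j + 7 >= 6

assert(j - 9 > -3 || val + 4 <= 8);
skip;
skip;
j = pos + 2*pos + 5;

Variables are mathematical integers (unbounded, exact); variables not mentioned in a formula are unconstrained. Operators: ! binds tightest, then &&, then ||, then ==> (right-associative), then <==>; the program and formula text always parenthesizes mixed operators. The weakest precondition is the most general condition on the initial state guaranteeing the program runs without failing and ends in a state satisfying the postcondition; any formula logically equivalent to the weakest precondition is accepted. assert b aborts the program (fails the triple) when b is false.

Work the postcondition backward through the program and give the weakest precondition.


Working backward. After the program, the postcondition j + 7 >= 6 must hold; in canonical form it is j >= -1.
Before j := pos + 2*pos + 5: 3*pos >= -6
Before skip: 3*pos >= -6
Before skip: 3*pos >= -6
Before assert j - 9 > -3 || val + 4 <= 8: (j > 6 || val <= 4) && 3*pos >= -6
Answer: WP = (j > 6 || val <= 4) && 3*pos >= -6


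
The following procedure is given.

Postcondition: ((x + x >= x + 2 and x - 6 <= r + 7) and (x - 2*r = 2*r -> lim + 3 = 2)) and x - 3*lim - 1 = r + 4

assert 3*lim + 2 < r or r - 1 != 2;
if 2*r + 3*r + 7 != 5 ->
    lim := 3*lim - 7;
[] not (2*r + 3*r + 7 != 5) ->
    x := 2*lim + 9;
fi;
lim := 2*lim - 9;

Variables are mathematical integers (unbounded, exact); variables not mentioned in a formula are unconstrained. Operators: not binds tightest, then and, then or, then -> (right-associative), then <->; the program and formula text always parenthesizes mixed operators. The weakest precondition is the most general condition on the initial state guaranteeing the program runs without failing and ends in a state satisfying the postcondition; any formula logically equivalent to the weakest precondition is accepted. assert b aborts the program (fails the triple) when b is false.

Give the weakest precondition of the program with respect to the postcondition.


Working backward. After the program, the postcondition ((x + x >= x + 2 and x - 6 <= r + 7) and (x - 2*r = 2*r -> lim + 3 = 2)) and x - 3*lim - 1 = r + 4 must hold; in canonical form it is x >= 2 and x <= r + 13 and (x = 4*r -> lim = -1) and x = 3*lim + r + 5.
Before lim := 2*lim - 9: x >= 2 and x <= r + 13 and (x = 4*r -> 2*lim = 8) and x = 6*lim + r - 22
Then branch requires x >= 2 and x <= r + 13 and (x = 4*r -> 6*lim = 22) and x = 18*lim + r - 64; else branch requires 2*lim >= -7 and 2*lim <= r + 4 and (2*lim = 4*r - 9 -> 2*lim = 8) and 4*lim + r = 31.
Before the if: (5*r != -2 -> (x >= 2 and x <= r + 13 and (x = 4*r -> 6*lim = 22) and x = 18*lim + r - 64)) and ((not (5*r != -2)) -> (2*lim >= -7 and 2*lim <= r + 4 and (2*lim = 4*r - 9 -> 2*lim = 8) and 4*lim + r = 31))
Before assert 3*lim + 2 < r or r - 1 != 2: (3*lim < r - 2 or r != 3) and (5*r != -2 -> (x >= 2 and x <= r + 13 and (x = 4*r -> 6*lim = 22) and x = 18*lim + r - 64)) and ((not (5*r != -2)) -> (2*lim >= -7 and 2*lim <= r + 4 and (2*lim = 4*r - 9 -> 2*lim = 8) and 4*lim + r = 31))
Answer: WP = (3*lim < r - 2 or r != 3) and (5*r != -2 -> (x >= 2 and x <= r + 13 and (x = 4*r -> 6*lim = 22) and x = 18*lim + r - 64)) and ((not (5*r != -2)) -> (2*lim >= -7 and 2*lim <= r + 4 and (2*lim = 4*r - 9 -> 2*lim = 8) and 4*lim + r = 31))


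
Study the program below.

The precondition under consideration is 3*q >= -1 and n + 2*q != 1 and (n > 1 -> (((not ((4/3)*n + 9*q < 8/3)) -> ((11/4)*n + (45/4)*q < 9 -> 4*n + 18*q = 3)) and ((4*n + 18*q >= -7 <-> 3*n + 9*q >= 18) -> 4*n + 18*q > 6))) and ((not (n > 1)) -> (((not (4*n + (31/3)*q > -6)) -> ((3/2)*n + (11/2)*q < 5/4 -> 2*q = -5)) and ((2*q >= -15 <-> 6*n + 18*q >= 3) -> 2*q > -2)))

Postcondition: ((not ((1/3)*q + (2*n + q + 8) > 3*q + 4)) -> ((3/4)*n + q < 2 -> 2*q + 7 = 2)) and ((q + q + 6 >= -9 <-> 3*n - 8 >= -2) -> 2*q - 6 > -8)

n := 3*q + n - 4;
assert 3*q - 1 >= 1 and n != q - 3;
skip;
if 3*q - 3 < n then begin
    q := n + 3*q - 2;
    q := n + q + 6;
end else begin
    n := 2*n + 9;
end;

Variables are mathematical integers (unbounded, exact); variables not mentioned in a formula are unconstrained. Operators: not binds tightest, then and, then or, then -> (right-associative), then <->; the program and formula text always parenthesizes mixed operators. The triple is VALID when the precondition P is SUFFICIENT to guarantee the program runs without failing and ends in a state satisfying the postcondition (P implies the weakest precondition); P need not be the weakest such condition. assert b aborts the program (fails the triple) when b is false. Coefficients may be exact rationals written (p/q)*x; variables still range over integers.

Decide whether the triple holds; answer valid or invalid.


Working backward. After the program, the postcondition ((not ((1/3)*q + (2*n + q + 8) > 3*q + 4)) -> ((3/4)*n + q < 2 -> 2*q + 7 = 2)) and ((q + q + 6 >= -9 <-> 3*n - 8 >= -2) -> 2*q - 6 > -8) must hold; in canonical form it is ((not (2*n > (5/3)*q - 4)) -> ((3/4)*n + q < 2 -> 2*q = -5)) and ((2*q >= -15 <-> 3*n >= 6) -> 2*q > -2).
Then branch requires ((not ((4/3)*n + 5*q < -8/3)) -> ((11/4)*n + 3*q < -2 -> 4*n + 6*q = -13)) and ((4*n + 6*q >= -23 <-> 3*n >= 6) -> 4*n + 6*q > -10); else branch requires ((not (4*n > (5/3)*q - 22)) -> ((3/2)*n + q < -19/4 -> 2*q = -5)) and ((2*q >= -15 <-> 6*n >= -21) -> 2*q > -2).
Before the if: (3*q < n + 3 -> (((not ((4/3)*n + 5*q < -8/3)) -> ((11/4)*n + 3*q < -2 -> 4*n + 6*q = -13)) and ((4*n + 6*q >= -23 <-> 3*n >= 6) -> 4*n + 6*q > -10))) and ((not (3*q < n + 3)) -> (((not (4*n > (5/3)*q - 22)) -> ((3/2)*n + q < -19/4 -> 2*q = -5)) and ((2*q >= -15 <-> 6*n >= -21) -> 2*q > -2)))
Before skip: (3*q < n + 3 -> (((not ((4/3)*n + 5*q < -8/3)) -> ((11/4)*n + 3*q < -2 -> 4*n + 6*q = -13)) and ((4*n + 6*q >= -23 <-> 3*n >= 6) -> 4*n + 6*q > -10))) and ((not (3*q < n + 3)) -> (((not (4*n > (5/3)*q - 22)) -> ((3/2)*n + q < -19/4 -> 2*q = -5)) and ((2*q >= -15 <-> 6*n >= -21) -> 2*q > -2)))
Before assert 3*q - 1 >= 1 and n != q - 3: 3*q >= 2 and n != q - 3 and (3*q < n + 3 -> (((not ((4/3)*n + 5*q < -8/3)) -> ((11/4)*n + 3*q < -2 -> 4*n + 6*q = -13)) and ((4*n + 6*q >= -23 <-> 3*n >= 6) -> 4*n + 6*q > -10))) and ((not (3*q < n + 3)) -> (((not (4*n > (5/3)*q - 22)) -> ((3/2)*n + q < -19/4 -> 2*q = -5)) and ((2*q >= -15 <-> 6*n >= -21) -> 2*q > -2)))
Before n := 3*q + n - 4: 3*q >= 2 and n + 2*q != 1 and (n > 1 -> (((not ((4/3)*n + 9*q < 8/3)) -> ((11/4)*n + (45/4)*q < 9 -> 4*n + 18*q = 3)) and ((4*n + 18*q >= -7 <-> 3*n + 9*q >= 18) -> 4*n + 18*q > 6))) and ((not (n > 1)) -> (((not (4*n + (31/3)*q > -6)) -> ((3/2)*n + (11/2)*q < 5/4 -> 2*q = -5)) and ((2*q >= -15 <-> 6*n + 18*q >= 3) -> 2*q > -2)))
The weakest precondition is 3*q >= 2 and n + 2*q != 1 and (n > 1 -> (((not ((4/3)*n + 9*q < 8/3)) -> ((11/4)*n + (45/4)*q < 9 -> 4*n + 18*q = 3)) and ((4*n + 18*q >= -7 <-> 3*n + 9*q >= 18) -> 4*n + 18*q > 6))) and ((not (n > 1)) -> (((not (4*n + (31/3)*q > -6)) -> ((3/2)*n + (11/2)*q < 5/4 -> 2*q = -5)) and ((2*q >= -15 <-> 6*n + 18*q >= 3) -> 2*q > -2))).
Check whether 3*q >= -1 and n + 2*q != 1 and (n > 1 -> (((not ((4/3)*n + 9*q < 8/3)) -> ((11/4)*n + (45/4)*q < 9 -> 4*n + 18*q = 3)) and ((4*n + 18*q >= -7 <-> 3*n + 9*q >= 18) -> 4*n + 18*q > 6))) and ((not (n > 1)) -> (((not (4*n + (31/3)*q > -6)) -> ((3/2)*n + (11/2)*q < 5/4 -> 2*q = -5)) and ((2*q >= -15 <-> 6*n + 18*q >= 3) -> 2*q > -2))) implies it.
Countermodel: at the initial state n = 0, q = 0, the precondition holds but the weakest precondition fails.
Answer: invalid


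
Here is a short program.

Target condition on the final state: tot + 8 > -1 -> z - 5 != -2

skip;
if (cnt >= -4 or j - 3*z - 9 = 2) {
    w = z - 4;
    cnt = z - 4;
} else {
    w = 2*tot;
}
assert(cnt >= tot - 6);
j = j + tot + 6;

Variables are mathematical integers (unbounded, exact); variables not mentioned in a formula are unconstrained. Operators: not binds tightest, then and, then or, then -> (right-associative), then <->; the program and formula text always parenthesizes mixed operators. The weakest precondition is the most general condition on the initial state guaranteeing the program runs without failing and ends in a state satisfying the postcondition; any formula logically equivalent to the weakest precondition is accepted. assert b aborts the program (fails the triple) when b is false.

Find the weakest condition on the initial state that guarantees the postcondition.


Working backward. After the program, the postcondition tot + 8 > -1 -> z - 5 != -2 must hold; in canonical form it is tot > -9 -> z != 3.
Before j := j + tot + 6: tot > -9 -> z != 3
Before assert cnt >= tot - 6: cnt >= tot - 6 and (tot > -9 -> z != 3)
Then branch requires z >= tot - 2 and (tot > -9 -> z != 3); else branch requires cnt >= tot - 6 and (tot > -9 -> z != 3).
Before the if: ((cnt >= -4 or j = 3*z + 11) -> (z >= tot - 2 and (tot > -9 -> z != 3))) and ((not (cnt >= -4 or j = 3*z + 11)) -> (cnt >= tot - 6 and (tot > -9 -> z != 3)))
Before skip: ((cnt >= -4 or j = 3*z + 11) -> (z >= tot - 2 and (tot > -9 -> z != 3))) and ((not (cnt >= -4 or j = 3*z + 11)) -> (cnt >= tot - 6 and (tot > -9 -> z != 3)))
Answer: WP = ((cnt >= -4 or j = 3*z + 11) -> (z >= tot - 2 and (tot > -9 -> z != 3))) and ((not (cnt >= -4 or j = 3*z + 11)) -> (cnt >= tot - 6 and (tot > -9 -> z != 3)))


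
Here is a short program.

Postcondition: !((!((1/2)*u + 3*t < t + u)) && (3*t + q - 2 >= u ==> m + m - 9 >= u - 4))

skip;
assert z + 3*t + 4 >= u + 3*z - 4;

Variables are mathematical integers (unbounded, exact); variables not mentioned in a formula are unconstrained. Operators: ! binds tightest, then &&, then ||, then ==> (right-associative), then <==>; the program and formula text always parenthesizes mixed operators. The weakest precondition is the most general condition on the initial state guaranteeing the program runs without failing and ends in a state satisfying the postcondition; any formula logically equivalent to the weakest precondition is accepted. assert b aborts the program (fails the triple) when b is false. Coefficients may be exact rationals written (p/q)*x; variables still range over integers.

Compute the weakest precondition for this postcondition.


Working backward. After the program, the postcondition !((!((1/2)*u + 3*t < t + u)) && (3*t + q - 2 >= u ==> m + m - 9 >= u - 4)) must hold; in canonical form it is !((!(2*t < (1/2)*u)) && (q + 3*t >= u + 2 ==> 2*m >= u + 5)).
Before assert z + 3*t + 4 >= u + 3*z - 4: 3*t >= u + 2*z - 8 && (!((!(2*t < (1/2)*u)) && (q + 3*t >= u + 2 ==> 2*m >= u + 5)))
Before skip: 3*t >= u + 2*z - 8 && (!((!(2*t < (1/2)*u)) && (q + 3*t >= u + 2 ==> 2*m >= u + 5)))
Answer: WP = 3*t >= u + 2*z - 8 && (!((!(2*t < (1/2)*u)) && (q + 3*t >= u + 2 ==> 2*m >= u + 5)))


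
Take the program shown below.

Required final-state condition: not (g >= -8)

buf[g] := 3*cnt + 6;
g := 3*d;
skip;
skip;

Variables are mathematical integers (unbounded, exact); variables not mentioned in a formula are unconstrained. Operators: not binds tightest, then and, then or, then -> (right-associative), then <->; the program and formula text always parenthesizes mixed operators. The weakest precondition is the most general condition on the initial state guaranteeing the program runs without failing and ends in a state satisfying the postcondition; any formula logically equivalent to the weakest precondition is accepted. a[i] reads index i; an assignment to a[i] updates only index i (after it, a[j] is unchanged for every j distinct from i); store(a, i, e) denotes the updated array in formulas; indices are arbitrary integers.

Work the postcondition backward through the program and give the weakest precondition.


Working backward. After the program, not (g >= -8) must hold.
Before skip: not (g >= -8)
Before skip: not (g >= -8)
Before g := 3*d: not (3*d >= -8)
Before buf[g] := 3*cnt + 6: not (3*d >= -8)
Answer: WP = not (3*d >= -8)


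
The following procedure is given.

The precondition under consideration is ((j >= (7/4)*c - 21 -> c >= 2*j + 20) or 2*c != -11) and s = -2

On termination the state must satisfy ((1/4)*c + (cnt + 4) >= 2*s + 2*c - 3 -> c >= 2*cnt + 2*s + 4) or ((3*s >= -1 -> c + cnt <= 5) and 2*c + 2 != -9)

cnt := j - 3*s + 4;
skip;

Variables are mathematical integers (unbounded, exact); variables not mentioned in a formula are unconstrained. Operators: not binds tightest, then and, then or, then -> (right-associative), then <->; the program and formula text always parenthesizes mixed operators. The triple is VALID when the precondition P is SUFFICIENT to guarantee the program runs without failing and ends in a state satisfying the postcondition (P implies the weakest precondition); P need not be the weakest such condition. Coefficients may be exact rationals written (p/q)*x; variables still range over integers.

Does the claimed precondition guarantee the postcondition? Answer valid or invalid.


Working backward. After the program, the postcondition ((1/4)*c + (cnt + 4) >= 2*s + 2*c - 3 -> c >= 2*cnt + 2*s + 4) or ((3*s >= -1 -> c + cnt <= 5) and 2*c + 2 != -9) must hold; in canonical form it is (cnt >= (7/4)*c + 2*s - 7 -> c >= 2*cnt + 2*s + 4) or ((3*s >= -1 -> c + cnt <= 5) and 2*c != -11).
Before skip: (cnt >= (7/4)*c + 2*s - 7 -> c >= 2*cnt + 2*s + 4) or ((3*s >= -1 -> c + cnt <= 5) and 2*c != -11)
Before cnt := j - 3*s + 4: (j >= (7/4)*c + 5*s - 11 -> c + 4*s >= 2*j + 12) or ((3*s >= -1 -> c + j <= 3*s + 1) and 2*c != -11)
The weakest precondition is (j >= (7/4)*c + 5*s - 11 -> c + 4*s >= 2*j + 12) or ((3*s >= -1 -> c + j <= 3*s + 1) and 2*c != -11).
Check whether ((j >= (7/4)*c - 21 -> c >= 2*j + 20) or 2*c != -11) and s = -2 implies it.
Every state satisfying the precondition satisfies the weakest precondition: the implication holds.
Answer: valid


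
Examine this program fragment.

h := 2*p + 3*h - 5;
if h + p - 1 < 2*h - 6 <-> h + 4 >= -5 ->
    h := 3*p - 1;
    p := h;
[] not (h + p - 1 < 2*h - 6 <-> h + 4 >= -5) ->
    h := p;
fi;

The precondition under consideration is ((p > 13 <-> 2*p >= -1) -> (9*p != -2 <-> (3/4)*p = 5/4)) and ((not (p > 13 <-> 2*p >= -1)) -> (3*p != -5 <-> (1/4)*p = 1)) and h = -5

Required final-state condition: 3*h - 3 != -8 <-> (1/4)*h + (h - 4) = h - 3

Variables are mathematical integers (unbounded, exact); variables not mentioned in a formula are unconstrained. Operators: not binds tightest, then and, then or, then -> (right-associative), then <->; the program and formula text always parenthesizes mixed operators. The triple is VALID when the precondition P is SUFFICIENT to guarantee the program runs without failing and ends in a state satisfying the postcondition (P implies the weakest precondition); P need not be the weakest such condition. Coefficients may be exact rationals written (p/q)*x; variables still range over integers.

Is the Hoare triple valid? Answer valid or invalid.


Working backward. After the program, the postcondition 3*h - 3 != -8 <-> (1/4)*h + (h - 4) = h - 3 must hold; in canonical form it is 3*h != -5 <-> (1/4)*h = 1.
Then branch requires 9*p != -2 <-> (3/4)*p = 5/4; else branch requires 3*p != -5 <-> (1/4)*p = 1.
Before the if: ((p < h - 5 <-> h >= -9) -> (9*p != -2 <-> (3/4)*p = 5/4)) and ((not (p < h - 5 <-> h >= -9)) -> (3*p != -5 <-> (1/4)*p = 1))
Before h := 2*p + 3*h - 5: ((3*h + p > 10 <-> 3*h + 2*p >= -4) -> (9*p != -2 <-> (3/4)*p = 5/4)) and ((not (3*h + p > 10 <-> 3*h + 2*p >= -4)) -> (3*p != -5 <-> (1/4)*p = 1))
The weakest precondition is ((3*h + p > 10 <-> 3*h + 2*p >= -4) -> (9*p != -2 <-> (3/4)*p = 5/4)) and ((not (3*h + p > 10 <-> 3*h + 2*p >= -4)) -> (3*p != -5 <-> (1/4)*p = 1)).
Check whether ((p > 13 <-> 2*p >= -1) -> (9*p != -2 <-> (3/4)*p = 5/4)) and ((not (p > 13 <-> 2*p >= -1)) -> (3*p != -5 <-> (1/4)*p = 1)) and h = -5 implies it.
Countermodel: at the initial state h = -5, p = 4, the precondition holds but the weakest precondition fails.
Answer: invalid


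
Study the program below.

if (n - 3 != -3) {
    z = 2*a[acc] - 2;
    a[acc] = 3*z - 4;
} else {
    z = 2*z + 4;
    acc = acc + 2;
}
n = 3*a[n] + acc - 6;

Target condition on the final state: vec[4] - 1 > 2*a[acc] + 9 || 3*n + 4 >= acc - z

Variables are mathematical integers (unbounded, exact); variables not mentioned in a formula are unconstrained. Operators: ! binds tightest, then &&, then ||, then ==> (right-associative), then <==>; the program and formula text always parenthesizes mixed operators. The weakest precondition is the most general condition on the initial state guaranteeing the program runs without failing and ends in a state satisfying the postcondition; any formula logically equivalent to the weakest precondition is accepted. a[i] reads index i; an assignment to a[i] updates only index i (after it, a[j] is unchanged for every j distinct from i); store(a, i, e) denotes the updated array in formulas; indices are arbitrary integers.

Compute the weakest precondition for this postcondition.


Working backward. After the program, the postcondition vec[4] - 1 > 2*a[acc] + 9 || 3*n + 4 >= acc - z must hold; in canonical form it is vec[4] > 2*a[acc] + 10 || 3*n + z >= acc - 4.
Before n := 3*a[n] + acc - 6: vec[4] > 2*a[acc] + 10 || 9*a[n] + 2*acc + z >= 14
Then branch requires vec[4] > 2*store(a, acc, 6*a[acc] - 10)[acc] + 10 || 2*a[acc] + 9*store(a, acc, 6*a[acc] - 10)[n] + 2*acc >= 16; else branch requires vec[4] > 2*a[acc + 2] + 10 || 9*a[n] + 2*acc + 2*z >= 6.
Before the if: (n != 0 ==> (vec[4] > 2*store(a, acc, 6*a[acc] - 10)[acc] + 10 || 2*a[acc] + 9*store(a, acc, 6*a[acc] - 10)[n] + 2*acc >= 16)) && ((!(n != 0)) ==> (vec[4] > 2*a[acc + 2] + 10 || 9*a[n] + 2*acc + 2*z >= 6))
Answer: WP = (n != 0 ==> (vec[4] > 2*store(a, acc, 6*a[acc] - 10)[acc] + 10 || 2*a[acc] + 9*store(a, acc, 6*a[acc] - 10)[n] + 2*acc >= 16)) && ((!(n != 0)) ==> (vec[4] > 2*a[acc + 2] + 10 || 9*a[n] + 2*acc + 2*z >= 6))


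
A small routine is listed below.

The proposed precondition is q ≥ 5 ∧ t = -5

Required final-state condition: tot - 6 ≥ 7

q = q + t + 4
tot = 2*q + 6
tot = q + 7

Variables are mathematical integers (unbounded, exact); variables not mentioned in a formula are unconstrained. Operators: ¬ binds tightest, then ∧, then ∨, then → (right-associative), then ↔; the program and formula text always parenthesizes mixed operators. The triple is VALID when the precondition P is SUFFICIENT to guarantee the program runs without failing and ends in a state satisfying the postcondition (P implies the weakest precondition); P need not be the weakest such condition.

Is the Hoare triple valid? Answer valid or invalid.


Working backward. After the program, the postcondition tot - 6 ≥ 7 must hold; in canonical form it is tot ≥ 13.
Before tot := q + 7: q ≥ 6
Before tot := 2*q + 6: q ≥ 6
Before q := q + t + 4: q + t ≥ 2
The weakest precondition is q + t ≥ 2.
Check whether q ≥ 5 ∧ t = -5 implies it.
Countermodel: at the initial state q = 5, t = -5, the precondition holds but the weakest precondition fails.
Answer: invalid


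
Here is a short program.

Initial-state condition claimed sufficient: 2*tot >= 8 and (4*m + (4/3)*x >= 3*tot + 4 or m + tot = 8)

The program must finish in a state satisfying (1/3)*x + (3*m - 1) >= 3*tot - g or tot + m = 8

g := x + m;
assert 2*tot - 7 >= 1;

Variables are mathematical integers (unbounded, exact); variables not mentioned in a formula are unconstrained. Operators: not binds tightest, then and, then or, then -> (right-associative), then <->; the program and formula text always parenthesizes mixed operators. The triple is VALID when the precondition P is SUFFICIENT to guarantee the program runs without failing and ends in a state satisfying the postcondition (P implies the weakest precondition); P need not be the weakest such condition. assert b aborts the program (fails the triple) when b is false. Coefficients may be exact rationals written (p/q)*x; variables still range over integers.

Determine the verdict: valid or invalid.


Working backward. After the program, the postcondition (1/3)*x + (3*m - 1) >= 3*tot - g or tot + m = 8 must hold; in canonical form it is g + 3*m + (1/3)*x >= 3*tot + 1 or m + tot = 8.
Before assert 2*tot - 7 >= 1: 2*tot >= 8 and (g + 3*m + (1/3)*x >= 3*tot + 1 or m + tot = 8)
Before g := x + m: 2*tot >= 8 and (4*m + (4/3)*x >= 3*tot + 1 or m + tot = 8)
The weakest precondition is 2*tot >= 8 and (4*m + (4/3)*x >= 3*tot + 1 or m + tot = 8).
Check whether 2*tot >= 8 and (4*m + (4/3)*x >= 3*tot + 4 or m + tot = 8) implies it.
Every state satisfying the precondition satisfies the weakest precondition: the implication holds.
Answer: valid


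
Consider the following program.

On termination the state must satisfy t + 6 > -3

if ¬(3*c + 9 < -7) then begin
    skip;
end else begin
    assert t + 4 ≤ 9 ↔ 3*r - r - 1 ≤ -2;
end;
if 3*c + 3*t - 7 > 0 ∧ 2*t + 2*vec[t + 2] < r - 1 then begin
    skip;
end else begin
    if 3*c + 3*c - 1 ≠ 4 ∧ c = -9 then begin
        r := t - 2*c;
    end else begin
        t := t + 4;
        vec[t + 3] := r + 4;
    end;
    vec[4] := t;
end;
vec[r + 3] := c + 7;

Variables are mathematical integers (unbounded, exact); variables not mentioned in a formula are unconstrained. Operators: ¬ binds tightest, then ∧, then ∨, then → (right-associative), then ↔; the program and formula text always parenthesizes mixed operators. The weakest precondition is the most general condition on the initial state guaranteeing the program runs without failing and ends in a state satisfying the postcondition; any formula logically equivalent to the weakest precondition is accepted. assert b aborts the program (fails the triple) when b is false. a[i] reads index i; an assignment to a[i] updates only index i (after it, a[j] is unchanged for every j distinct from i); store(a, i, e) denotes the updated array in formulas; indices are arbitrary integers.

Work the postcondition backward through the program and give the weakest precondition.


Working backward. After the program, the postcondition t + 6 > -3 must hold; in canonical form it is t > -9.
Before vec[r + 3] := c + 7: t > -9
Then branch requires t > -9; else branch requires ((6*c ≠ 5 ∧ c = -9) → t > -9) ∧ ((¬(6*c ≠ 5 ∧ c = -9)) → t > -13).
Before the if: ((3*c + 3*t > 7 ∧ 2*vec[t + 2] + 2*t < r - 1) → t > -9) ∧ ((¬(3*c + 3*t > 7 ∧ 2*vec[t + 2] + 2*t < r - 1)) → (((6*c ≠ 5 ∧ c = -9) → t > -9) ∧ ((¬(6*c ≠ 5 ∧ c = -9)) → t > -13)))
Then branch requires ((3*c + 3*t > 7 ∧ 2*vec[t + 2] + 2*t < r - 1) → t > -9) ∧ ((¬(3*c + 3*t > 7 ∧ 2*vec[t + 2] + 2*t < r - 1)) → (((6*c ≠ 5 ∧ c = -9) → t > -9) ∧ ((¬(6*c ≠ 5 ∧ c = -9)) → t > -13))); else branch requires (t ≤ 5 ↔ 2*r ≤ -1) ∧ ((3*c + 3*t > 7 ∧ 2*vec[t + 2] + 2*t < r - 1) → t > -9) ∧ ((¬(3*c + 3*t > 7 ∧ 2*vec[t + 2] + 2*t < r - 1)) → (((6*c ≠ 5 ∧ c = -9) → t > -9) ∧ ((¬(6*c ≠ 5 ∧ c = -9)) → t > -13))).
Before the if: ((¬(3*c < -16)) → (((3*c + 3*t > 7 ∧ 2*vec[t + 2] + 2*t < r - 1) → t > -9) ∧ ((¬(3*c + 3*t > 7 ∧ 2*vec[t + 2] + 2*t < r - 1)) → (((6*c ≠ 5 ∧ c = -9) → t > -9) ∧ ((¬(6*c ≠ 5 ∧ c = -9)) → t > -13))))) ∧ (3*c < -16 → ((t ≤ 5 ↔ 2*r ≤ -1) ∧ ((3*c + 3*t > 7 ∧ 2*vec[t + 2] + 2*t < r - 1) → t > -9) ∧ ((¬(3*c + 3*t > 7 ∧ 2*vec[t + 2] + 2*t < r - 1)) → (((6*c ≠ 5 ∧ c = -9) → t > -9) ∧ ((¬(6*c ≠ 5 ∧ c = -9)) → t > -13)))))
Answer: WP = ((¬(3*c < -16)) → (((3*c + 3*t > 7 ∧ 2*vec[t + 2] + 2*t < r - 1) → t > -9) ∧ ((¬(3*c + 3*t > 7 ∧ 2*vec[t + 2] + 2*t < r - 1)) → (((6*c ≠ 5 ∧ c = -9) → t > -9) ∧ ((¬(6*c ≠ 5 ∧ c = -9)) → t > -13))))) ∧ (3*c < -16 → ((t ≤ 5 ↔ 2*r ≤ -1) ∧ ((3*c + 3*t > 7 ∧ 2*vec[t + 2] + 2*t < r - 1) → t > -9) ∧ ((¬(3*c + 3*t > 7 ∧ 2*vec[t + 2] + 2*t < r - 1)) → (((6*c ≠ 5 ∧ c = -9) → t > -9) ∧ ((¬(6*c ≠ 5 ∧ c = -9)) → t > -13)))))


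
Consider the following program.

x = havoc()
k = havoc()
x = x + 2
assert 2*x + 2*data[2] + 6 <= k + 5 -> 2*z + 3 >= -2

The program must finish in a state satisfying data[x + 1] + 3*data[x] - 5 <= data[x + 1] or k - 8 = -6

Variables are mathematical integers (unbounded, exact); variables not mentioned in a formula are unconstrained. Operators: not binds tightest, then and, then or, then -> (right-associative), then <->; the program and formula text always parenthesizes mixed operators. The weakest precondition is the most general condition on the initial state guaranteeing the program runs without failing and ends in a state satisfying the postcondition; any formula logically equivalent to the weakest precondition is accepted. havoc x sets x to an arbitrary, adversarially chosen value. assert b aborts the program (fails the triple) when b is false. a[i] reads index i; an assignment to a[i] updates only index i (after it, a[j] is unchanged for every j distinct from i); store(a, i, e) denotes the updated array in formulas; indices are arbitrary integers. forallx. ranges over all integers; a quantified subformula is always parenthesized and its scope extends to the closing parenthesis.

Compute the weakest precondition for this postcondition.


Working backward. After the program, the postcondition data[x + 1] + 3*data[x] - 5 <= data[x + 1] or k - 8 = -6 must hold; in canonical form it is 3*data[x] <= 5 or k = 2.
Before assert 2*x + 2*data[2] + 6 <= k + 5 -> 2*z + 3 >= -2: (2*data[2] + 2*x <= k - 1 -> 2*z >= -5) and (3*data[x] <= 5 or k = 2)
Before x := x + 2: (2*data[2] + 2*x <= k - 5 -> 2*z >= -5) and (3*data[x + 2] <= 5 or k = 2)
Before havoc k: forall k_1. ((2*data[2] + 2*x <= k_1 - 5 -> 2*z >= -5) and (3*data[x + 2] <= 5 or k_1 = 2))
Before havoc x: forall x_1. (forall k_1. ((2*data[2] + 2*x_1 <= k_1 - 5 -> 2*z >= -5) and (3*data[x_1 + 2] <= 5 or k_1 = 2)))
Answer: WP = forall x_1. (forall k_1. ((2*data[2] + 2*x_1 <= k_1 - 5 -> 2*z >= -5) and (3*data[x_1 + 2] <= 5 or k_1 = 2)))


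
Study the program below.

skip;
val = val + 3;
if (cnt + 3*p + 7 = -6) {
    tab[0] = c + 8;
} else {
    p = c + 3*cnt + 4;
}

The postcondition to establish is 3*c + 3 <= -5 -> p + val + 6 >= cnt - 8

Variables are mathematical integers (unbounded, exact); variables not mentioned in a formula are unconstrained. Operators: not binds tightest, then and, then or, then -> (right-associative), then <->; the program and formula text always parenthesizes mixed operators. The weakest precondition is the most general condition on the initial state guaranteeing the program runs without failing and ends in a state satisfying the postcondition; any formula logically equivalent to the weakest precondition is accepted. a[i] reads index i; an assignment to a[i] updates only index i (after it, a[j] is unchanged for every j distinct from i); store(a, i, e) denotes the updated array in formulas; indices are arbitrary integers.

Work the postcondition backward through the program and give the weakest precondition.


Working backward. After the program, the postcondition 3*c + 3 <= -5 -> p + val + 6 >= cnt - 8 must hold; in canonical form it is 3*c <= -8 -> p + val >= cnt - 14.
Then branch requires 3*c <= -8 -> p + val >= cnt - 14; else branch requires 3*c <= -8 -> c + 2*cnt + val >= -18.
Before the if: (cnt + 3*p = -13 -> (3*c <= -8 -> p + val >= cnt - 14)) and ((not (cnt + 3*p = -13)) -> (3*c <= -8 -> c + 2*cnt + val >= -18))
Before val := val + 3: (cnt + 3*p = -13 -> (3*c <= -8 -> p + val >= cnt - 17)) and ((not (cnt + 3*p = -13)) -> (3*c <= -8 -> c + 2*cnt + val >= -21))
Before skip: (cnt + 3*p = -13 -> (3*c <= -8 -> p + val >= cnt - 17)) and ((not (cnt + 3*p = -13)) -> (3*c <= -8 -> c + 2*cnt + val >= -21))
Answer: WP = (cnt + 3*p = -13 -> (3*c <= -8 -> p + val >= cnt - 17)) and ((not (cnt + 3*p = -13)) -> (3*c <= -8 -> c + 2*cnt + val >= -21))


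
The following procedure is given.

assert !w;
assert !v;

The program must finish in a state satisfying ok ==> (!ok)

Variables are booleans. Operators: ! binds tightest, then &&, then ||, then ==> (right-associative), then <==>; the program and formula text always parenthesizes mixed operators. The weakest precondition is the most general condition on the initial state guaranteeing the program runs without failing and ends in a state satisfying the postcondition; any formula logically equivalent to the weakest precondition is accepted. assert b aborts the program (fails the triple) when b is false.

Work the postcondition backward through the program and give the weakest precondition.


Working backward. After the program, ok ==> (!ok) must hold.
Before assert !v: (!v) && (ok ==> (!ok))
Before assert !w: (!w) && (!v) && (ok ==> (!ok))
Answer: WP = (!w) && (!v) && (ok ==> (!ok))


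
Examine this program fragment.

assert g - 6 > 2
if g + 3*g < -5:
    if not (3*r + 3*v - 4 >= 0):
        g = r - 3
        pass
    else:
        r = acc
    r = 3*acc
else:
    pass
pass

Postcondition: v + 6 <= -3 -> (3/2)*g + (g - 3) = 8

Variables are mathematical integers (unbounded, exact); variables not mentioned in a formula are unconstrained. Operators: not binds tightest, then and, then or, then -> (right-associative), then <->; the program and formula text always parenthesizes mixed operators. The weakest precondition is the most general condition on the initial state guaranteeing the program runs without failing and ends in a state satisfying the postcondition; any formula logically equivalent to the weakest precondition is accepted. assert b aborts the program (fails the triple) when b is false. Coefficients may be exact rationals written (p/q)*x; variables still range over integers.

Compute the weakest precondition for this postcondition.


Working backward. After the program, the postcondition v + 6 <= -3 -> (3/2)*g + (g - 3) = 8 must hold; in canonical form it is v <= -9 -> (5/2)*g = 11.
Before skip: v <= -9 -> (5/2)*g = 11
Then branch requires ((not (3*r + 3*v >= 4)) -> (v <= -9 -> (5/2)*r = 37/2)) and (3*r + 3*v >= 4 -> (v <= -9 -> (5/2)*g = 11)); else branch requires v <= -9 -> (5/2)*g = 11.
Before the if: (4*g < -5 -> (((not (3*r + 3*v >= 4)) -> (v <= -9 -> (5/2)*r = 37/2)) and (3*r + 3*v >= 4 -> (v <= -9 -> (5/2)*g = 11)))) and ((not (4*g < -5)) -> (v <= -9 -> (5/2)*g = 11))
Before assert g - 6 > 2: g > 8 and (4*g < -5 -> (((not (3*r + 3*v >= 4)) -> (v <= -9 -> (5/2)*r = 37/2)) and (3*r + 3*v >= 4 -> (v <= -9 -> (5/2)*g = 11)))) and ((not (4*g < -5)) -> (v <= -9 -> (5/2)*g = 11))
Answer: WP = g > 8 and (4*g < -5 -> (((not (3*r + 3*v >= 4)) -> (v <= -9 -> (5/2)*r = 37/2)) and (3*r + 3*v >= 4 -> (v <= -9 -> (5/2)*g = 11)))) and ((not (4*g < -5)) -> (v <= -9 -> (5/2)*g = 11))


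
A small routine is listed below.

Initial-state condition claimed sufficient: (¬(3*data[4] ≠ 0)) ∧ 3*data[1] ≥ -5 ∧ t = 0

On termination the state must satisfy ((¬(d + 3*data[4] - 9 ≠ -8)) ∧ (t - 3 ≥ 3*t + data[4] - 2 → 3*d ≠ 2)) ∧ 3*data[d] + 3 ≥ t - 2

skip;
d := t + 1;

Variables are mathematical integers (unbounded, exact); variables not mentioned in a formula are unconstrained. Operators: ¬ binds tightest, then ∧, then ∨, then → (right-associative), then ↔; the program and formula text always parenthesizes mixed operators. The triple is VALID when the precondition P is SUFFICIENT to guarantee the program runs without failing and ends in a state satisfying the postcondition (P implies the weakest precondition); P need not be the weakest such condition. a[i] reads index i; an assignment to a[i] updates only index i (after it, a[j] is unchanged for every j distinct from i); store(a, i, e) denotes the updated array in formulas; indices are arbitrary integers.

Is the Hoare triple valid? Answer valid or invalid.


Working backward. After the program, the postcondition ((¬(d + 3*data[4] - 9 ≠ -8)) ∧ (t - 3 ≥ 3*t + data[4] - 2 → 3*d ≠ 2)) ∧ 3*data[d] + 3 ≥ t - 2 must hold; in canonical form it is (¬(3*data[4] + d ≠ 1)) ∧ (data[4] + 2*t ≤ -1 → 3*d ≠ 2) ∧ 3*data[d] ≥ t - 5.
Before d := t + 1: (¬(3*data[4] + t ≠ 0)) ∧ (data[4] + 2*t ≤ -1 → 3*t ≠ -1) ∧ 3*data[t + 1] ≥ t - 5
Before skip: (¬(3*data[4] + t ≠ 0)) ∧ (data[4] + 2*t ≤ -1 → 3*t ≠ -1) ∧ 3*data[t + 1] ≥ t - 5
The weakest precondition is (¬(3*data[4] + t ≠ 0)) ∧ (data[4] + 2*t ≤ -1 → 3*t ≠ -1) ∧ 3*data[t + 1] ≥ t - 5.
Check whether (¬(3*data[4] ≠ 0)) ∧ 3*data[1] ≥ -5 ∧ t = 0 implies it.
Every state satisfying the precondition satisfies the weakest precondition: the implication holds.
Answer: valid


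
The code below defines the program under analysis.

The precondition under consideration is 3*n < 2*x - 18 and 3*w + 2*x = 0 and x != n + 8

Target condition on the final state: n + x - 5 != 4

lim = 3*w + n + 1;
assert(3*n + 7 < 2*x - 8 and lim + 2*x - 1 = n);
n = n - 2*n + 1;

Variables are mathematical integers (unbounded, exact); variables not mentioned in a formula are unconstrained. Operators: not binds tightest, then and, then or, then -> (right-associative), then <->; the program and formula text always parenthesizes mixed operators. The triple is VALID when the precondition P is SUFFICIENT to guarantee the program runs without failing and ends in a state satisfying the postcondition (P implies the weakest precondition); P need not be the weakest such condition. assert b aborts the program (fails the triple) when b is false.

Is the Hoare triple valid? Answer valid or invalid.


Working backward. After the program, the postcondition n + x - 5 != 4 must hold; in canonical form it is n + x != 9.
Before n := n - 2*n + 1: x != n + 8
Before assert 3*n + 7 < 2*x - 8 and lim + 2*x - 1 = n: 3*n < 2*x - 15 and lim + 2*x = n + 1 and x != n + 8
Before lim := 3*w + n + 1: 3*n < 2*x - 15 and 3*w + 2*x = 0 and x != n + 8
The weakest precondition is 3*n < 2*x - 15 and 3*w + 2*x = 0 and x != n + 8.
Check whether 3*n < 2*x - 18 and 3*w + 2*x = 0 and x != n + 8 implies it.
Every state satisfying the precondition satisfies the weakest precondition: the implication holds.
Answer: valid


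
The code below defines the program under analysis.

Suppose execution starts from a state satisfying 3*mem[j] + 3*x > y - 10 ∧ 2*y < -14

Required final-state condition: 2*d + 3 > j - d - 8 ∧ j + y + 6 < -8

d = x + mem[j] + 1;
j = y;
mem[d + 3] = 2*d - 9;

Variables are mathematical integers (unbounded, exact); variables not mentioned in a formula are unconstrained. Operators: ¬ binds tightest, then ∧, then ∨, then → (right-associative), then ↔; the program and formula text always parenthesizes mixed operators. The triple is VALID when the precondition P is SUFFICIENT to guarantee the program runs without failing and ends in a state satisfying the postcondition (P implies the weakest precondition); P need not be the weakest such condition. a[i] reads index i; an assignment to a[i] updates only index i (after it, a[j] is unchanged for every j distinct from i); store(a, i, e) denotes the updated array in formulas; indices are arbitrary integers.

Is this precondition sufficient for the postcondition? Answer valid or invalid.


Working backward. After the program, the postcondition 2*d + 3 > j - d - 8 ∧ j + y + 6 < -8 must hold; in canonical form it is 3*d > j - 11 ∧ j + y < -14.
Before mem[d + 3] := 2*d - 9: 3*d > j - 11 ∧ j + y < -14
Before j := y: 3*d > y - 11 ∧ 2*y < -14
Before d := x + mem[j] + 1: 3*mem[j] + 3*x > y - 14 ∧ 2*y < -14
The weakest precondition is 3*mem[j] + 3*x > y - 14 ∧ 2*y < -14.
Check whether 3*mem[j] + 3*x > y - 10 ∧ 2*y < -14 implies it.
Every state satisfying the precondition satisfies the weakest precondition: the implication holds.
Answer: valid


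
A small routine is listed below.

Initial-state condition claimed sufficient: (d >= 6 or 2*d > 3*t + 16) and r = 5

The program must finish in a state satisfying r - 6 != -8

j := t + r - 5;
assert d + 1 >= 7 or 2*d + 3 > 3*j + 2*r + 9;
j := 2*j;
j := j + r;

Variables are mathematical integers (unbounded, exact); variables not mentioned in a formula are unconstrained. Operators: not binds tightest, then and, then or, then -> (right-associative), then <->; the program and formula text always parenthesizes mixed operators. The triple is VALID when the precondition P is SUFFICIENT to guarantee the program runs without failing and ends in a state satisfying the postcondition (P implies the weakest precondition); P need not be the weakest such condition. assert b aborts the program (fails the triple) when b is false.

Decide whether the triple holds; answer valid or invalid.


Working backward. After the program, the postcondition r - 6 != -8 must hold; in canonical form it is r != -2.
Before j := j + r: r != -2
Before j := 2*j: r != -2
Before assert d + 1 >= 7 or 2*d + 3 > 3*j + 2*r + 9: (d >= 6 or 2*d > 3*j + 2*r + 6) and r != -2
Before j := t + r - 5: (d >= 6 or 2*d > 5*r + 3*t - 9) and r != -2
The weakest precondition is (d >= 6 or 2*d > 5*r + 3*t - 9) and r != -2.
Check whether (d >= 6 or 2*d > 3*t + 16) and r = 5 implies it.
Every state satisfying the precondition satisfies the weakest precondition: the implication holds.
Answer: valid


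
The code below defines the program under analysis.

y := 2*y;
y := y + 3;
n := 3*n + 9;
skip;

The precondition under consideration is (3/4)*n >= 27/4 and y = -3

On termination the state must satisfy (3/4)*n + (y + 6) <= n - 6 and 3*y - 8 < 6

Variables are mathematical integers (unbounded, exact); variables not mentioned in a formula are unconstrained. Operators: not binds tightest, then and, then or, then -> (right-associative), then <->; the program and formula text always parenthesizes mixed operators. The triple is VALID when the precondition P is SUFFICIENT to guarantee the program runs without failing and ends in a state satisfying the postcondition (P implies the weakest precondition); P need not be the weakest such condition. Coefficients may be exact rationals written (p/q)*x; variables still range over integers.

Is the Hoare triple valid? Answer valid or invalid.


Working backward. After the program, the postcondition (3/4)*n + (y + 6) <= n - 6 and 3*y - 8 < 6 must hold; in canonical form it is y <= (1/4)*n - 12 and 3*y < 14.
Before skip: y <= (1/4)*n - 12 and 3*y < 14
Before n := 3*n + 9: y <= (3/4)*n - 39/4 and 3*y < 14
Before y := y + 3: y <= (3/4)*n - 51/4 and 3*y < 5
Before y := 2*y: 2*y <= (3/4)*n - 51/4 and 6*y < 5
The weakest precondition is 2*y <= (3/4)*n - 51/4 and 6*y < 5.
Check whether (3/4)*n >= 27/4 and y = -3 implies it.
Every state satisfying the precondition satisfies the weakest precondition: the implication holds.
Answer: valid


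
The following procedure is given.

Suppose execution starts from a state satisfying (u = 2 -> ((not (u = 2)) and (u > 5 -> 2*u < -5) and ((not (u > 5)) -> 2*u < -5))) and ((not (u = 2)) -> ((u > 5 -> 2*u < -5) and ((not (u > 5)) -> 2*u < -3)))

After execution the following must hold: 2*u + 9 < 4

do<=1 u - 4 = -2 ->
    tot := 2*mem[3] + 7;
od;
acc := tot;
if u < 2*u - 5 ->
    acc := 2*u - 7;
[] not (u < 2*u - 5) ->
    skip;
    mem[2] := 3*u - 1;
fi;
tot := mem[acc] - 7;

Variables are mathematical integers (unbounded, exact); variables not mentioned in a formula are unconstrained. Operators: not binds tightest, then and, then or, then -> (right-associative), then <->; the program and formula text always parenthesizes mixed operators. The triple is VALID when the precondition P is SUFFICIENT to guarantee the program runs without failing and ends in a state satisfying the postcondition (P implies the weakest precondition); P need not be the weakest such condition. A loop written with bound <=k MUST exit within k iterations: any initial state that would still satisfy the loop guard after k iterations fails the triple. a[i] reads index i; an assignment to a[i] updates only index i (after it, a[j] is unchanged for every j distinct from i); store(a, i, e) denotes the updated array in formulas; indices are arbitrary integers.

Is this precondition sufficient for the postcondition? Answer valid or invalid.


Working backward. After the program, the postcondition 2*u + 9 < 4 must hold; in canonical form it is 2*u < -5.
Before tot := mem[acc] - 7: 2*u < -5
Then branch requires 2*u < -5; else branch requires 2*u < -5.
Before the if: (u > 5 -> 2*u < -5) and ((not (u > 5)) -> 2*u < -5)
Before acc := tot: (u > 5 -> 2*u < -5) and ((not (u > 5)) -> 2*u < -5)
Before the loop (bound <=1), unroll the exhaustion recursion (WP_0 = exit-now case; WP_j = one more guarded iteration, up to j = 1):
  WP_0: (not (u = 2)) and (u > 5 -> 2*u < -5) and ((not (u > 5)) -> 2*u < -5)
  WP_1: (u = 2 -> ((not (u = 2)) and (u > 5 -> 2*u < -5) and ((not (u > 5)) -> 2*u < -5))) and ((not (u = 2)) -> ((u > 5 -> 2*u < -5) and ((not (u > 5)) -> 2*u < -5)))
So before the loop: (u = 2 -> ((not (u = 2)) and (u > 5 -> 2*u < -5) and ((not (u > 5)) -> 2*u < -5))) and ((not (u = 2)) -> ((u > 5 -> 2*u < -5) and ((not (u > 5)) -> 2*u < -5)))
The weakest precondition is (u = 2 -> ((not (u = 2)) and (u > 5 -> 2*u < -5) and ((not (u > 5)) -> 2*u < -5))) and ((not (u = 2)) -> ((u > 5 -> 2*u < -5) and ((not (u > 5)) -> 2*u < -5))).
Check whether (u = 2 -> ((not (u = 2)) and (u > 5 -> 2*u < -5) and ((not (u > 5)) -> 2*u < -5))) and ((not (u = 2)) -> ((u > 5 -> 2*u < -5) and ((not (u > 5)) -> 2*u < -3))) implies it.
Countermodel: at the initial state u = -2, the precondition holds but the weakest precondition fails.
Answer: invalid
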